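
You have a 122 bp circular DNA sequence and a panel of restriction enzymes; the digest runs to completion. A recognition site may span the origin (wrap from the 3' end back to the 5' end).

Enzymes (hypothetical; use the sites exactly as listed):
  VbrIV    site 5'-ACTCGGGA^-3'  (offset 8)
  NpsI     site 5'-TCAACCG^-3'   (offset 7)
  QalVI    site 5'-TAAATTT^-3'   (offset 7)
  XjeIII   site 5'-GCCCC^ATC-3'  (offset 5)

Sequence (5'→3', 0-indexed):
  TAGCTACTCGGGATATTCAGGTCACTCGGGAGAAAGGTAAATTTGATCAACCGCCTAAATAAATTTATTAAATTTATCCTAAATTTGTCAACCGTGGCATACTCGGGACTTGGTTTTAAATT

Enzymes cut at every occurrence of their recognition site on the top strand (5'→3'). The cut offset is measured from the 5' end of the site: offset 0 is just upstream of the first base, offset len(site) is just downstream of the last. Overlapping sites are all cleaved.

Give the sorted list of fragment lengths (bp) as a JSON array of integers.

Per-enzyme occurrences:
  VbrIV (ACTCGGGA, off=8): starts [5, 23, 100] → cuts [13, 31, 108]
  NpsI (TCAACCG, off=7): starts [46, 87] → cuts [53, 94]
  QalVI (TAAATTT, off=7): starts [37, 59, 68, 79, 116] → cuts [1, 44, 66, 75, 86]
  XjeIII (GCCCCATC, off=5): no sites

All cut coordinates (distinct, sorted): [1, 13, 31, 44, 53, 66, 75, 86, 94, 108]

Fragments:
  1→13: 12 bp
  13→31: 18 bp
  31→44: 13 bp
  44→53: 9 bp
  53→66: 13 bp
  66→75: 9 bp
  75→86: 11 bp
  86→94: 8 bp
  94→108: 14 bp
  108→1 (wrap): 122-108+1 = 15 bp

[8,9,9,11,12,13,13,14,15,18]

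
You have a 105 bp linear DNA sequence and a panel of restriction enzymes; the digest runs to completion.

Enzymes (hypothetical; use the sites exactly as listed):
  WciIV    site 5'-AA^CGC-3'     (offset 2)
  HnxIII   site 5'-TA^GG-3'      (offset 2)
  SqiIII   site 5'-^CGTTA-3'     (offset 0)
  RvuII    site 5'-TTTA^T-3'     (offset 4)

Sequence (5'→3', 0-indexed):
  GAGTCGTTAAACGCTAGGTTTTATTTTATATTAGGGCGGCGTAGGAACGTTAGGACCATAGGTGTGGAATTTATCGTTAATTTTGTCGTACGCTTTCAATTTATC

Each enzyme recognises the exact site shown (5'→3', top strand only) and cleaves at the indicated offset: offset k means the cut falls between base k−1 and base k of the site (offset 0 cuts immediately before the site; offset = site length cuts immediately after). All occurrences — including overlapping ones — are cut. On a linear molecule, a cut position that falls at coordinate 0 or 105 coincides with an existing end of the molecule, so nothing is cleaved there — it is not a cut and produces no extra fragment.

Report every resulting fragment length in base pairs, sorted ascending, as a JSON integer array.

Scan for sites:
  WciIV AACGC/2: at [9] ⇒ [11]
  HnxIII TAGG/2: at [14, 31, 41, 50, 58] ⇒ [16, 33, 43, 52, 60]
  SqiIII CGTTA/0: at [4, 47, 74] ⇒ [4, 47, 74]
  RvuII TTTAT/4: at [19, 24, 69, 99] ⇒ [23, 28, 73, 103]

All cut coordinates (distinct, sorted): [4, 11, 16, 23, 28, 33, 43, 47, 52, 60, 73, 74, 103]

Fragments:
  [0,4): 4 bp
  [4,11): 7 bp
  [11,16): 5 bp
  [16,23): 7 bp
  [23,28): 5 bp
  [28,33): 5 bp
  [33,43): 10 bp
  [43,47): 4 bp
  [47,52): 5 bp
  [52,60): 8 bp
  [60,73): 13 bp
  [73,74): 1 bp
  [74,103): 29 bp
  [103,105): 2 bp

[1,2,4,4,5,5,5,5,7,7,8,10,13,29]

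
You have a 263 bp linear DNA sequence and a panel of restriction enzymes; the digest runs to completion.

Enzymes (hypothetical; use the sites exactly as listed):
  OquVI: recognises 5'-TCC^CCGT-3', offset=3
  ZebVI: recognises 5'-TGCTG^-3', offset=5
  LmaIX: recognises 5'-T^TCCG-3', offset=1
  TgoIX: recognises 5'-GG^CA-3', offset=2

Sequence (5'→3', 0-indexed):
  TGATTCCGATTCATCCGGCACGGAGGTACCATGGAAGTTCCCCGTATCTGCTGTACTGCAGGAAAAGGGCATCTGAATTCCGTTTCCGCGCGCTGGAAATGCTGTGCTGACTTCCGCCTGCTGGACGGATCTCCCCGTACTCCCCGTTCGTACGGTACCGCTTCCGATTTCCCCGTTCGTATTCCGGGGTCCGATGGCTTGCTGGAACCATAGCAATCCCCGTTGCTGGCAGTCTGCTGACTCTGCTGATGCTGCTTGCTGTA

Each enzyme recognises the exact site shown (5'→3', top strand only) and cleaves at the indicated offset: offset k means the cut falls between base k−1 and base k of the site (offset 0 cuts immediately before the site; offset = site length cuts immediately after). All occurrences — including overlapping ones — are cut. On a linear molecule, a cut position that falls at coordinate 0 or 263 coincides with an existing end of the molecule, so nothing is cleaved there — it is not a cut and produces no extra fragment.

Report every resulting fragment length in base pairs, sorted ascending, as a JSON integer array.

[1,2,3,4,5,6,6,7,9,9,9,9,10,10,10,11,11,12,14,15,16,19,20,22,23]

Per-enzyme occurrences:
  OquVI (TCCCCGT, off=3): starts [38, 131, 140, 169, 216] → cuts [41, 134, 143, 172, 219]
  ZebVI (TGCTG, off=5): starts [48, 99, 104, 118, 199, 223, 234, 243, 249, 256] → cuts [53, 104, 109, 123, 204, 228, 239, 248, 254, 261]
  LmaIX (TTCCG, off=1): starts [3, 77, 83, 111, 161, 181] → cuts [4, 78, 84, 112, 162, 182]
  TgoIX (GGCA, off=2): starts [16, 67, 227] → cuts [18, 69, 229]

Pooled cuts: [4, 18, 41, 53, 69, 78, 84, 104, 109, 112, 123, 134, 143, 162, 172, 182, 204, 219, 228, 229, 239, 248, 254, 261]

Fragment lengths:
  [0,4): 4 bp
  [4,18): 14 bp
  [18,41): 23 bp
  [41,53): 12 bp
  [53,69): 16 bp
  [69,78): 9 bp
  [78,84): 6 bp
  [84,104): 20 bp
  [104,109): 5 bp
  [109,112): 3 bp
  [112,123): 11 bp
  [123,134): 11 bp
  [134,143): 9 bp
  [143,162): 19 bp
  [162,172): 10 bp
  [172,182): 10 bp
  [182,204): 22 bp
  [204,219): 15 bp
  [219,228): 9 bp
  [228,229): 1 bp
  [229,239): 10 bp
  [239,248): 9 bp
  [248,254): 6 bp
  [254,261): 7 bp
  [261,263): 2 bp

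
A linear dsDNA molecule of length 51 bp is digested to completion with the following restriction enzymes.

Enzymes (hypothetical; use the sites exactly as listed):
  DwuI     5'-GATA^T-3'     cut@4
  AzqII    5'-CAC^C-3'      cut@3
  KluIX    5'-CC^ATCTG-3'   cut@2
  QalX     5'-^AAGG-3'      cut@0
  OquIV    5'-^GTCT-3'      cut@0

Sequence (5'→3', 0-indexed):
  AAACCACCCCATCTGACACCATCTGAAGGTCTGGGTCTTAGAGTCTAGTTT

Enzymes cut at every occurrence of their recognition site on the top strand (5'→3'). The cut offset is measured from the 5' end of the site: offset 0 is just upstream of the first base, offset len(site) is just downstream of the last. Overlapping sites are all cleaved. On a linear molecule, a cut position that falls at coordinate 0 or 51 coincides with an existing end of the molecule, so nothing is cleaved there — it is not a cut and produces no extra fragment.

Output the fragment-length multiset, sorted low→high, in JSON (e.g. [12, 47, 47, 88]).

[1,3,3,5,6,7,8,9,9]

Scan for sites:
  DwuI (GATAT, off=4): no sites
  AzqII CACC/3: at [4, 16] ⇒ [7, 19]
  KluIX CCATCTG/2: at [8, 18] ⇒ [10, 20]
  QalX AAGG/0: at [25] ⇒ [25]
  OquIV GTCT/0: at [28, 34, 42] ⇒ [28, 34, 42]

All cut coordinates (distinct, sorted): [7, 10, 19, 20, 25, 28, 34, 42]

Fragment lengths:
  [0,7): 7 bp
  [7,10): 3 bp
  [10,19): 9 bp
  [19,20): 1 bp
  [20,25): 5 bp
  [25,28): 3 bp
  [28,34): 6 bp
  [34,42): 8 bp
  [42,51): 9 bp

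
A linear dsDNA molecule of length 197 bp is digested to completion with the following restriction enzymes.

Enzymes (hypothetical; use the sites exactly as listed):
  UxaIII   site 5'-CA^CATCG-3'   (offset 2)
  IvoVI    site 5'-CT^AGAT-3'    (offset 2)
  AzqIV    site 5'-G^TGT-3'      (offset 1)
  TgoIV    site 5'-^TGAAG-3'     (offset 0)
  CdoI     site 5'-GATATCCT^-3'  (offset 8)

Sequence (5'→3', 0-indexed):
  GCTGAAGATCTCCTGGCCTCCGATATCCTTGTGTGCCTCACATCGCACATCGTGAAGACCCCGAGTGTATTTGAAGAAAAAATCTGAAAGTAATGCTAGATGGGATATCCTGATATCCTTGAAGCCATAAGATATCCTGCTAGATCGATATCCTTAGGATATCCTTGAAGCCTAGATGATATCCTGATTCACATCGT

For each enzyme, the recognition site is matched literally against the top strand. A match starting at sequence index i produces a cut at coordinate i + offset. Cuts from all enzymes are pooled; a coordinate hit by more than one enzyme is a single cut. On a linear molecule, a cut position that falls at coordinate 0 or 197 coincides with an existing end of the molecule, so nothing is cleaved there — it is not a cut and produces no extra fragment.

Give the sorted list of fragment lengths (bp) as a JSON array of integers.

Site scan:
  UxaIII CACATCG/2: at [38, 45, 189] ⇒ [40, 47, 191]
  IvoVI CTAGAT/2: at [95, 139, 171] ⇒ [97, 141, 173]
  AzqIV GTGT/1: at [30, 64] ⇒ [31, 65]
  TgoIV TGAAG/0: at [2, 52, 71, 119, 165] ⇒ [2, 52, 71, 119, 165]
  CdoI GATATCCT/8: at [21, 103, 111, 130, 146, 157, 177] ⇒ [29, 111, 119, 138, 154, 165, 185]

All cut coordinates (distinct, sorted): [2, 29, 31, 40, 47, 52, 65, 71, 97, 111, 119, 138, 141, 154, 165, 173, 185, 191]

Fragments:
  [0,2): 2 bp
  [2,29): 27 bp
  [29,31): 2 bp
  [31,40): 9 bp
  [40,47): 7 bp
  [47,52): 5 bp
  [52,65): 13 bp
  [65,71): 6 bp
  [71,97): 26 bp
  [97,111): 14 bp
  [111,119): 8 bp
  [119,138): 19 bp
  [138,141): 3 bp
  [141,154): 13 bp
  [154,165): 11 bp
  [165,173): 8 bp
  [173,185): 12 bp
  [185,191): 6 bp
  [191,197): 6 bp

[2,2,3,5,6,6,6,7,8,8,9,11,12,13,13,14,19,26,27]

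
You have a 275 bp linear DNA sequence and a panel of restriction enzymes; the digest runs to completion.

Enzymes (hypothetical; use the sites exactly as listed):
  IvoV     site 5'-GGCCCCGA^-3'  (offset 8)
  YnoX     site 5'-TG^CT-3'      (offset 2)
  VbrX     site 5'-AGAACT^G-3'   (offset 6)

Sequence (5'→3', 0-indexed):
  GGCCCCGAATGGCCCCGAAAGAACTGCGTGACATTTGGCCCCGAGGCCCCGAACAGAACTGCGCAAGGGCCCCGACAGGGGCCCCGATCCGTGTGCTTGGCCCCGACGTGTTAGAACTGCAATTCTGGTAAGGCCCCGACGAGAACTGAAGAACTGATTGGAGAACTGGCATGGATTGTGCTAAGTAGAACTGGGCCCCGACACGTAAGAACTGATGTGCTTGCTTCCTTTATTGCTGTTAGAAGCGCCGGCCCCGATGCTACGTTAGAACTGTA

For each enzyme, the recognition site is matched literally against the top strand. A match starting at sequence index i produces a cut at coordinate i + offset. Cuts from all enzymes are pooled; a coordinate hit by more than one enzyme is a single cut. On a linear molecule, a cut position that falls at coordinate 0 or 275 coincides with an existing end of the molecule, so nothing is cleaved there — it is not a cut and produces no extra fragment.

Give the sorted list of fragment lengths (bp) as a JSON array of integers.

[2,3,4,6,7,8,8,8,8,8,8,9,10,11,12,12,12,12,12,12,13,13,15,19,21,22]

Site scan:
  IvoV (GGCCCCGA, off=8): starts [0, 10, 36, 44, 67, 79, 98, 131, 193, 249] → cuts [8, 18, 44, 52, 75, 87, 106, 139, 201, 257]
  YnoX (TGCT, off=2): starts [93, 178, 217, 221, 233, 257] → cuts [95, 180, 219, 223, 235, 259]
  VbrX (AGAACTG, off=6): starts [19, 54, 112, 141, 149, 161, 186, 207, 266] → cuts [25, 60, 118, 147, 155, 167, 192, 213, 272]

All cut coordinates (distinct, sorted): [8, 18, 25, 44, 52, 60, 75, 87, 95, 106, 118, 139, 147, 155, 167, 180, 192, 201, 213, 219, 223, 235, 257, 259, 272]

Fragments:
  [0,8): 8 bp
  [8,18): 10 bp
  [18,25): 7 bp
  [25,44): 19 bp
  [44,52): 8 bp
  [52,60): 8 bp
  [60,75): 15 bp
  [75,87): 12 bp
  [87,95): 8 bp
  [95,106): 11 bp
  [106,118): 12 bp
  [118,139): 21 bp
  [139,147): 8 bp
  [147,155): 8 bp
  [155,167): 12 bp
  [167,180): 13 bp
  [180,192): 12 bp
  [192,201): 9 bp
  [201,213): 12 bp
  [213,219): 6 bp
  [219,223): 4 bp
  [223,235): 12 bp
  [235,257): 22 bp
  [257,259): 2 bp
  [259,272): 13 bp
  [272,275): 3 bp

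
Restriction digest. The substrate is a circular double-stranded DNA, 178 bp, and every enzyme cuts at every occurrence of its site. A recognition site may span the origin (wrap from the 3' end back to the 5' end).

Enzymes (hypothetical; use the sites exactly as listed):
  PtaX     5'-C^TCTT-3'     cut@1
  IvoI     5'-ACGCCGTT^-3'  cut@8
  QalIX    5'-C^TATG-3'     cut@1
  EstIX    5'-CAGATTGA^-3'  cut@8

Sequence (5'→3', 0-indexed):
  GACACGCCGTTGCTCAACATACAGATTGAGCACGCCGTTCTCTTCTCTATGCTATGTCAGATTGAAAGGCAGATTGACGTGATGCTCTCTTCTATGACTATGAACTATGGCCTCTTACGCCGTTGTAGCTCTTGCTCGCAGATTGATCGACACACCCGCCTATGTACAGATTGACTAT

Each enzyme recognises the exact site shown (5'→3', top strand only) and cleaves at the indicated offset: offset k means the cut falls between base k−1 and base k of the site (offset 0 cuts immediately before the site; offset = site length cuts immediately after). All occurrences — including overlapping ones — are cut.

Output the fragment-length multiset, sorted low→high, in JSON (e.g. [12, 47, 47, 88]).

[1,1,5,5,5,6,7,7,7,10,10,12,12,13,14,14,14,17,18]

Scan for sites:
  PtaX CTCTT/1: at [39, 86, 111, 128] ⇒ [40, 87, 112, 129]
  IvoI ACGCCGTT/8: at [3, 31, 116] ⇒ [11, 39, 124]
  QalIX CTATG/1: at [46, 51, 91, 97, 104, 159, 174] ⇒ [47, 52, 92, 98, 105, 160, 175]
  EstIX CAGATTGA/8: at [21, 57, 69, 138, 166] ⇒ [29, 65, 77, 146, 174]

All cut coordinates (distinct, sorted): [11, 29, 39, 40, 47, 52, 65, 77, 87, 92, 98, 105, 112, 124, 129, 146, 160, 174, 175]

Fragments:
  11→29: 18 bp
  29→39: 10 bp
  39→40: 1 bp
  40→47: 7 bp
  47→52: 5 bp
  52→65: 13 bp
  65→77: 12 bp
  77→87: 10 bp
  87→92: 5 bp
  92→98: 6 bp
  98→105: 7 bp
  105→112: 7 bp
  112→124: 12 bp
  124→129: 5 bp
  129→146: 17 bp
  146→160: 14 bp
  160→174: 14 bp
  174→175: 1 bp
  175→11 (wrap): 178-175+11 = 14 bp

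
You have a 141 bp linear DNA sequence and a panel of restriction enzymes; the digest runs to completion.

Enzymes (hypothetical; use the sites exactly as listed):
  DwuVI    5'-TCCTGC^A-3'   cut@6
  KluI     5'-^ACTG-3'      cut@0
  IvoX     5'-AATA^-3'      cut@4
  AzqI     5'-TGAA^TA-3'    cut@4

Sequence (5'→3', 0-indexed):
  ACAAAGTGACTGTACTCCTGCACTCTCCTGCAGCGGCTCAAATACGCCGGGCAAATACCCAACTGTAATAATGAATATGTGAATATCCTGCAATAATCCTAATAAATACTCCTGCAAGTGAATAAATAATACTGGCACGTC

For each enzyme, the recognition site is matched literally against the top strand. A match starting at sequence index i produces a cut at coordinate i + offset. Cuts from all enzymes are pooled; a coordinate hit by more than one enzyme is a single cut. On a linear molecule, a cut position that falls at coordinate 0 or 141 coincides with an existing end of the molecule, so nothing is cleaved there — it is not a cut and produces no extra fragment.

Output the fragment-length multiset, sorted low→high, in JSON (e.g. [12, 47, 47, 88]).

Site scan:
  DwuVI TCCTGCA/6: at [15, 25, 85, 109] ⇒ [21, 31, 91, 115]
  KluI ACTG/0: at [8, 61, 130] ⇒ [8, 61, 130]
  IvoX AATA/4: at [40, 53, 66, 73, 81, 91, 100, 104, 120, 124, 127] ⇒ [44, 57, 70, 77, 85, 95, 104, 108, 124, 128, 131]
  AzqI TGAATA/4: at [71, 79, 118] ⇒ [75, 83, 122]

All cut coordinates (distinct, sorted): [8, 21, 31, 44, 57, 61, 70, 75, 77, 83, 85, 91, 95, 104, 108, 115, 122, 124, 128, 130, 131]

Fragments:
  [0,8): 8 bp
  [8,21): 13 bp
  [21,31): 10 bp
  [31,44): 13 bp
  [44,57): 13 bp
  [57,61): 4 bp
  [61,70): 9 bp
  [70,75): 5 bp
  [75,77): 2 bp
  [77,83): 6 bp
  [83,85): 2 bp
  [85,91): 6 bp
  [91,95): 4 bp
  [95,104): 9 bp
  [104,108): 4 bp
  [108,115): 7 bp
  [115,122): 7 bp
  [122,124): 2 bp
  [124,128): 4 bp
  [128,130): 2 bp
  [130,131): 1 bp
  [131,141): 10 bp

[1,2,2,2,2,4,4,4,4,5,6,6,7,7,8,9,9,10,10,13,13,13]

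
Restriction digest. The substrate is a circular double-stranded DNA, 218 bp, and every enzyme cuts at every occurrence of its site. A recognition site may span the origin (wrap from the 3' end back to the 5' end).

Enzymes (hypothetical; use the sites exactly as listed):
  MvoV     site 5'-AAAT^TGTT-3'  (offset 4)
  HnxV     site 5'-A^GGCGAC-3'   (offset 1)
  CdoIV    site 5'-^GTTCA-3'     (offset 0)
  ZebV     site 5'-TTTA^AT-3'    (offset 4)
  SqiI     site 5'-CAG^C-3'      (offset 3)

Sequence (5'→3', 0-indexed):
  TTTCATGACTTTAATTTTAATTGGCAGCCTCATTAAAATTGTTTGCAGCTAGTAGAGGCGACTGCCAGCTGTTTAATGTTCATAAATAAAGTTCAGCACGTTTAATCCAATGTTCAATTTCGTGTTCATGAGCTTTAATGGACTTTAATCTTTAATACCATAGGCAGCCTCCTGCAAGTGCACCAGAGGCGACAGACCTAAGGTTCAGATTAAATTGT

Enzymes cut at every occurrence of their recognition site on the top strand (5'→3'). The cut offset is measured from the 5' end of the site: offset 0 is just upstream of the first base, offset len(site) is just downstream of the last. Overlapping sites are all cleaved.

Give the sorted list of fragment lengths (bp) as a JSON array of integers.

[2,6,6,7,7,7,8,8,8,9,10,12,12,12,13,13,13,14,15,16,20]

Site scan:
  MvoV AAATTGTT/4: at [35, 211] ⇒ [39, 215]
  HnxV AGGCGAC/1: at [55, 186] ⇒ [56, 187]
  CdoIV GTTCA/0: at [77, 90, 111, 123, 202] ⇒ [77, 90, 111, 123, 202]
  ZebV TTTAAT/4: at [9, 15, 71, 100, 133, 143, 150] ⇒ [13, 19, 75, 104, 137, 147, 154]
  SqiI CAGC/3: at [24, 45, 65, 93, 164] ⇒ [27, 48, 68, 96, 167]

Pooled cuts: [13, 19, 27, 39, 48, 56, 68, 75, 77, 90, 96, 104, 111, 123, 137, 147, 154, 167, 187, 202, 215]

Fragment lengths:
  13→19: 6 bp
  19→27: 8 bp
  27→39: 12 bp
  39→48: 9 bp
  48→56: 8 bp
  56→68: 12 bp
  68→75: 7 bp
  75→77: 2 bp
  77→90: 13 bp
  90→96: 6 bp
  96→104: 8 bp
  104→111: 7 bp
  111→123: 12 bp
  123→137: 14 bp
  137→147: 10 bp
  147→154: 7 bp
  154→167: 13 bp
  167→187: 20 bp
  187→202: 15 bp
  202→215: 13 bp
  215→13 (wrap): 218-215+13 = 16 bp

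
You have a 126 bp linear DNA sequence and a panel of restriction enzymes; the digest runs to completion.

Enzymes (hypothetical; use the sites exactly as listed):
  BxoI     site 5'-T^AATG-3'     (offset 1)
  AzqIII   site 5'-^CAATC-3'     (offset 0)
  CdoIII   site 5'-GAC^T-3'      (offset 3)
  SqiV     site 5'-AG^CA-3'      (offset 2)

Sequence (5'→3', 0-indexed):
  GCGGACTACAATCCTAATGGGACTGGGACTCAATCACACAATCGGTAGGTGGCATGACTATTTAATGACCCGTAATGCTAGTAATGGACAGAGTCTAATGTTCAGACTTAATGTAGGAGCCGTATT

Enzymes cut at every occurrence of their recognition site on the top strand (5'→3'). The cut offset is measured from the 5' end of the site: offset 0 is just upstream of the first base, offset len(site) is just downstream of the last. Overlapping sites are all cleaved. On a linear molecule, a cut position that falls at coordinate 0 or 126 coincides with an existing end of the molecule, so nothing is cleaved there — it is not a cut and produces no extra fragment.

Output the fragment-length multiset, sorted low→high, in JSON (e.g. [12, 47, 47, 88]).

Site scan:
  BxoI (TAATG, off=1): starts [14, 62, 72, 81, 95, 108] → cuts [15, 63, 73, 82, 96, 109]
  AzqIII (CAATC, off=0): starts [8, 30, 38] → cuts [8, 30, 38]
  CdoIII (GACT, off=3): starts [3, 20, 26, 55, 104] → cuts [6, 23, 29, 58, 107]
  SqiV (AGCA, off=2): no sites

Pooled cuts: [6, 8, 15, 23, 29, 30, 38, 58, 63, 73, 82, 96, 107, 109]

Fragments:
  [0,6): 6 bp
  [6,8): 2 bp
  [8,15): 7 bp
  [15,23): 8 bp
  [23,29): 6 bp
  [29,30): 1 bp
  [30,38): 8 bp
  [38,58): 20 bp
  [58,63): 5 bp
  [63,73): 10 bp
  [73,82): 9 bp
  [82,96): 14 bp
  [96,107): 11 bp
  [107,109): 2 bp
  [109,126): 17 bp

[1,2,2,5,6,6,7,8,8,9,10,11,14,17,20]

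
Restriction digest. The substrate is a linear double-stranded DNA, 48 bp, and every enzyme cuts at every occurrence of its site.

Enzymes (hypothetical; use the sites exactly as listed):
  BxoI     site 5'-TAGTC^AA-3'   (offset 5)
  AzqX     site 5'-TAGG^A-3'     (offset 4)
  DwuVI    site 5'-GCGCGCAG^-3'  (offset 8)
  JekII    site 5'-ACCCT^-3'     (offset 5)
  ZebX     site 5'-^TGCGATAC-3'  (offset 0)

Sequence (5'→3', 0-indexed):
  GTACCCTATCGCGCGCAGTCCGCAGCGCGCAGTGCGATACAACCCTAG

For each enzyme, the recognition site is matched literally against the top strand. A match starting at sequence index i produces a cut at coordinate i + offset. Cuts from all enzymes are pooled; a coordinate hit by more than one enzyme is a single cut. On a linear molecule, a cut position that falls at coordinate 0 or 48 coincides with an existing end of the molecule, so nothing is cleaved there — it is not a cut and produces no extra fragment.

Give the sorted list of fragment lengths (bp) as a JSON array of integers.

[2,7,11,14,14]

Per-enzyme occurrences:
  BxoI (TAGTCAA, off=5): no sites
  AzqX (TAGGA, off=4): no sites
  DwuVI GCGCGCAG/8: at [10, 24] ⇒ [18, 32]
  JekII ACCCT/5: at [2, 41] ⇒ [7, 46]
  ZebX TGCGATAC/0: at [32] ⇒ [32]

Pooled cuts: [7, 18, 32, 46]

Fragment lengths:
  [0,7): 7 bp
  [7,18): 11 bp
  [18,32): 14 bp
  [32,46): 14 bp
  [46,48): 2 bp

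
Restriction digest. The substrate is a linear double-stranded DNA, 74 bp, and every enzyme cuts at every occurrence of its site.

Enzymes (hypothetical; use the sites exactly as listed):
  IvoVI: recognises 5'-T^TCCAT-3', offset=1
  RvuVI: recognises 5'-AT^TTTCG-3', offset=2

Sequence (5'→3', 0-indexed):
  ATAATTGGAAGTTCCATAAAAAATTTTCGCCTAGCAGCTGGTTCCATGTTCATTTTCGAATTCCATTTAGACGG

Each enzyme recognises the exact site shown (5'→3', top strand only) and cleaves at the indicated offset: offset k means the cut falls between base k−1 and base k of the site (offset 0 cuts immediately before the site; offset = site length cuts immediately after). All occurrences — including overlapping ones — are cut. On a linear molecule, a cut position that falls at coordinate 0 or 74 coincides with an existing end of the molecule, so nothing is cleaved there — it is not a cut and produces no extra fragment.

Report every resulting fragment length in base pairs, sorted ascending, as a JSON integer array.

[8,11,12,12,13,18]

Per-enzyme occurrences:
  IvoVI (TTCCAT, off=1): starts [11, 41, 60] → cuts [12, 42, 61]
  RvuVI (ATTTTCG, off=2): starts [22, 51] → cuts [24, 53]

All cut coordinates (distinct, sorted): [12, 24, 42, 53, 61]

Fragment lengths:
  [0,12): 12 bp
  [12,24): 12 bp
  [24,42): 18 bp
  [42,53): 11 bp
  [53,61): 8 bp
  [61,74): 13 bp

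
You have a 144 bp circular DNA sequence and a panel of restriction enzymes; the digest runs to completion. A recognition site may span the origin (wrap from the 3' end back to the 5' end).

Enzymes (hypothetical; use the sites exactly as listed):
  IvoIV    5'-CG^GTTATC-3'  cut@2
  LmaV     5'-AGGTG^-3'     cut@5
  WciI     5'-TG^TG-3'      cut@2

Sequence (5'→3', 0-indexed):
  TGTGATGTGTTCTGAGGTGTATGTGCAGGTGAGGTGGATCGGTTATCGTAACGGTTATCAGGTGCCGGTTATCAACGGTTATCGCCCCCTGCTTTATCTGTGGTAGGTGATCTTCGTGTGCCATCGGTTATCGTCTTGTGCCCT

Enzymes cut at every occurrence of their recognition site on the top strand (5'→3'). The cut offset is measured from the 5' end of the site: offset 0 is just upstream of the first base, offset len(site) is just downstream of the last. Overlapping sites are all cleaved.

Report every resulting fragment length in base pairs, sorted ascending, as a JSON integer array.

Per-enzyme occurrences:
  IvoIV CGGTTATC/2: at [39, 51, 65, 75, 124] ⇒ [41, 53, 67, 77, 126]
  LmaV AGGTG/5: at [14, 26, 31, 59, 104] ⇒ [19, 31, 36, 64, 109]
  WciI TGTG/2: at [0, 5, 21, 98, 116, 136] ⇒ [2, 7, 23, 100, 118, 138]

All cut coordinates (distinct, sorted): [2, 7, 19, 23, 31, 36, 41, 53, 64, 67, 77, 100, 109, 118, 126, 138]

Fragments:
  2→7: 5 bp
  7→19: 12 bp
  19→23: 4 bp
  23→31: 8 bp
  31→36: 5 bp
  36→41: 5 bp
  41→53: 12 bp
  53→64: 11 bp
  64→67: 3 bp
  67→77: 10 bp
  77→100: 23 bp
  100→109: 9 bp
  109→118: 9 bp
  118→126: 8 bp
  126→138: 12 bp
  138→2 (wrap): 144-138+2 = 8 bp

[3,4,5,5,5,8,8,8,9,9,10,11,12,12,12,23]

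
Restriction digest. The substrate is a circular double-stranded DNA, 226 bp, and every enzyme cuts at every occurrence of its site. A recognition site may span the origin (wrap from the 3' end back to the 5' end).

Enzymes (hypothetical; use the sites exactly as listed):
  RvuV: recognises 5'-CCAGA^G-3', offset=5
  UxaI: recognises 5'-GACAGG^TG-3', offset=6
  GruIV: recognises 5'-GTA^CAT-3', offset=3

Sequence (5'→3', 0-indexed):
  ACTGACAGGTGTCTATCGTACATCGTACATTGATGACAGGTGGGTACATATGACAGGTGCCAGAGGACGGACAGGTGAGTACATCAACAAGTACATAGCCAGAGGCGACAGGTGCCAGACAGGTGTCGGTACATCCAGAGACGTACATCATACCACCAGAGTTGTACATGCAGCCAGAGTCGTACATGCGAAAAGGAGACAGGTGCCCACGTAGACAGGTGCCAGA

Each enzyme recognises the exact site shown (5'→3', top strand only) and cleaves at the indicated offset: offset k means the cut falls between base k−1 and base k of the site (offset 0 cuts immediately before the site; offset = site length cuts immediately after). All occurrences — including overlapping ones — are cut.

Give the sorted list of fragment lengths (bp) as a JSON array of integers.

Per-enzyme occurrences:
  RvuV (CCAGAG, off=5): starts [59, 98, 134, 155, 173] → cuts [64, 103, 139, 160, 178]
  UxaI (GACAGGTG, off=6): starts [3, 34, 51, 69, 106, 117, 197, 213] → cuts [9, 40, 57, 75, 112, 123, 203, 219]
  GruIV (GTACAT, off=3): starts [17, 24, 43, 78, 90, 128, 142, 163, 181] → cuts [20, 27, 46, 81, 93, 131, 145, 166, 184]

Pooled cuts: [9, 20, 27, 40, 46, 57, 64, 75, 81, 93, 103, 112, 123, 131, 139, 145, 160, 166, 178, 184, 203, 219]

Fragments:
  9→20: 11 bp
  20→27: 7 bp
  27→40: 13 bp
  40→46: 6 bp
  46→57: 11 bp
  57→64: 7 bp
  64→75: 11 bp
  75→81: 6 bp
  81→93: 12 bp
  93→103: 10 bp
  103→112: 9 bp
  112→123: 11 bp
  123→131: 8 bp
  131→139: 8 bp
  139→145: 6 bp
  145→160: 15 bp
  160→166: 6 bp
  166→178: 12 bp
  178→184: 6 bp
  184→203: 19 bp
  203→219: 16 bp
  219→9 (wrap): 226-219+9 = 16 bp

[6,6,6,6,6,7,7,8,8,9,10,11,11,11,11,12,12,13,15,16,16,19]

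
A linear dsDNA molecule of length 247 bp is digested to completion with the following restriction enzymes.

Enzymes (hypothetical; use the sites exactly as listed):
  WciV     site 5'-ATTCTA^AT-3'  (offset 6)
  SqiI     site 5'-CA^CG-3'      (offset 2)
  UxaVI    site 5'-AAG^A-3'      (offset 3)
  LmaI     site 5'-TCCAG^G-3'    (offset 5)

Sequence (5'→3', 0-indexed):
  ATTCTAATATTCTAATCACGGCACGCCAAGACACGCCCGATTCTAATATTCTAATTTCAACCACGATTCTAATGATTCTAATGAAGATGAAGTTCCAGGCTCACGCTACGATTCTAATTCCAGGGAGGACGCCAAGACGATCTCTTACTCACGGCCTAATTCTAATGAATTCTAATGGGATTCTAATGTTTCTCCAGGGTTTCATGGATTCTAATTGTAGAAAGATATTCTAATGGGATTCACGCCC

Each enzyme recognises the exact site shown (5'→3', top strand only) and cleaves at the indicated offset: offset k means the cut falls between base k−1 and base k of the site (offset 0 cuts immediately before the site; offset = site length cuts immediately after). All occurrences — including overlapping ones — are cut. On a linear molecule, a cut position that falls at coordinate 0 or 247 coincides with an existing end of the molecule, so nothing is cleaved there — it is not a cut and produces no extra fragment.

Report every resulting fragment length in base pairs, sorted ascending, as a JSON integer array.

[3,4,5,5,5,6,6,7,7,8,8,8,8,9,10,10,10,11,11,12,12,12,13,13,13,15,16]

Per-enzyme occurrences:
  WciV (ATTCTAAT, off=6): starts [0, 8, 39, 47, 65, 74, 110, 158, 168, 179, 207, 226] → cuts [6, 14, 45, 53, 71, 80, 116, 164, 174, 185, 213, 232]
  SqiI (CACG, off=2): starts [16, 21, 31, 61, 101, 149, 240] → cuts [18, 23, 33, 63, 103, 151, 242]
  UxaVI (AAGA, off=3): starts [27, 83, 133, 221] → cuts [30, 86, 136, 224]
  LmaI (TCCAGG, off=5): starts [93, 118, 192] → cuts [98, 123, 197]

All cut coordinates (distinct, sorted): [6, 14, 18, 23, 30, 33, 45, 53, 63, 71, 80, 86, 98, 103, 116, 123, 136, 151, 164, 174, 185, 197, 213, 224, 232, 242]

Fragments:
  [0,6): 6 bp
  [6,14): 8 bp
  [14,18): 4 bp
  [18,23): 5 bp
  [23,30): 7 bp
  [30,33): 3 bp
  [33,45): 12 bp
  [45,53): 8 bp
  [53,63): 10 bp
  [63,71): 8 bp
  [71,80): 9 bp
  [80,86): 6 bp
  [86,98): 12 bp
  [98,103): 5 bp
  [103,116): 13 bp
  [116,123): 7 bp
  [123,136): 13 bp
  [136,151): 15 bp
  [151,164): 13 bp
  [164,174): 10 bp
  [174,185): 11 bp
  [185,197): 12 bp
  [197,213): 16 bp
  [213,224): 11 bp
  [224,232): 8 bp
  [232,242): 10 bp
  [242,247): 5 bp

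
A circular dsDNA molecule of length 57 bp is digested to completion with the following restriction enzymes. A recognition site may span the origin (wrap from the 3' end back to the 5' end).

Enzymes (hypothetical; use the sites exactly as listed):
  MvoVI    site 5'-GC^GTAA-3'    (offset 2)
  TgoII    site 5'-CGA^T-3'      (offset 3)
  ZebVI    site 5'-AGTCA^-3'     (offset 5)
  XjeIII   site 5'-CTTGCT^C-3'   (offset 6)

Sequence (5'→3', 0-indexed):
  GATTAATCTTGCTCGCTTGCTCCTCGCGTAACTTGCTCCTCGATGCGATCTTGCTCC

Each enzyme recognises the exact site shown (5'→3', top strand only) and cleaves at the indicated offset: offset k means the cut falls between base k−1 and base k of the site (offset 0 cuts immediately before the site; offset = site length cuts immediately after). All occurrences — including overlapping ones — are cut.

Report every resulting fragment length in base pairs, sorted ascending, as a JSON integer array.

Scan for sites:
  MvoVI (GCGTAA, off=2): starts [25] → cuts [27]
  TgoII (CGAT, off=3): starts [40, 45, 56] → cuts [2, 43, 48]
  ZebVI (AGTCA, off=5): no sites
  XjeIII (CTTGCTC, off=6): starts [7, 15, 31, 49] → cuts [13, 21, 37, 55]

Pooled cuts: [2, 13, 21, 27, 37, 43, 48, 55]

Fragments:
  2→13: 11 bp
  13→21: 8 bp
  21→27: 6 bp
  27→37: 10 bp
  37→43: 6 bp
  43→48: 5 bp
  48→55: 7 bp
  55→2 (wrap): 57-55+2 = 4 bp

[4,5,6,6,7,8,10,11]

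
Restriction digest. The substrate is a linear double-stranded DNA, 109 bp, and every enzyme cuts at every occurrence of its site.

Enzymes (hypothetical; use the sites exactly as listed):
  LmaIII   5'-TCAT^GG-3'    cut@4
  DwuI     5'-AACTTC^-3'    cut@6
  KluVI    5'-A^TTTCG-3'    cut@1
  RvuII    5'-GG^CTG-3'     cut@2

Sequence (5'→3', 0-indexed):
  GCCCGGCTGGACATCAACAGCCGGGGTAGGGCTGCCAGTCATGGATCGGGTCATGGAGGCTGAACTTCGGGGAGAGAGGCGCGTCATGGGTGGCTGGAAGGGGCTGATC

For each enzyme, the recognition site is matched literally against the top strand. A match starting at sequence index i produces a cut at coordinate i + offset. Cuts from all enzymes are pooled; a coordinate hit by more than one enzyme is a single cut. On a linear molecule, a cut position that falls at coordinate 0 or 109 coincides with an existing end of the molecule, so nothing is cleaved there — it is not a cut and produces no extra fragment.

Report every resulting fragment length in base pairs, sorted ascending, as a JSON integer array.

[5,6,6,6,9,10,11,12,19,25]

Scan for sites:
  LmaIII TCATGG/4: at [38, 50, 83] ⇒ [42, 54, 87]
  DwuI AACTTC/6: at [62] ⇒ [68]
  KluVI (ATTTCG, off=1): no sites
  RvuII GGCTG/2: at [4, 29, 57, 91, 101] ⇒ [6, 31, 59, 93, 103]

Pooled cuts: [6, 31, 42, 54, 59, 68, 87, 93, 103]

Fragment lengths:
  [0,6): 6 bp
  [6,31): 25 bp
  [31,42): 11 bp
  [42,54): 12 bp
  [54,59): 5 bp
  [59,68): 9 bp
  [68,87): 19 bp
  [87,93): 6 bp
  [93,103): 10 bp
  [103,109): 6 bp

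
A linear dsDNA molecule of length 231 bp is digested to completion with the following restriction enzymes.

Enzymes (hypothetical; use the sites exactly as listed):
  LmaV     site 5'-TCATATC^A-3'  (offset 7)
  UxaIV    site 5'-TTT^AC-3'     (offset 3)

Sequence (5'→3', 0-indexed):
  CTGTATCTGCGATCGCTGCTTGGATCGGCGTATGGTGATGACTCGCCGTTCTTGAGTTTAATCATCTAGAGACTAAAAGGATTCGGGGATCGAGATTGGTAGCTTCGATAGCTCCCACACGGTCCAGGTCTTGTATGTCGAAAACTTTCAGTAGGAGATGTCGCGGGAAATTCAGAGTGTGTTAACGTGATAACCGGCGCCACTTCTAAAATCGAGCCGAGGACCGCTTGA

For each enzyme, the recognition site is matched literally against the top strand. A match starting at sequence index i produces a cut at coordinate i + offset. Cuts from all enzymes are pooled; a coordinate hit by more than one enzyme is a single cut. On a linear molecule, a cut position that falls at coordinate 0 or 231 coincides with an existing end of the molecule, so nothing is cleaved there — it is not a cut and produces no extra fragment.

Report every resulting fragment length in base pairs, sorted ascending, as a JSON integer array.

[231]

Per-enzyme occurrences:
  LmaV (TCATATCA, off=7): no sites
  UxaIV (TTTAC, off=3): no sites

Pooled cuts: ∅

Fragments:
  no cuts → one linear fragment of 231 bp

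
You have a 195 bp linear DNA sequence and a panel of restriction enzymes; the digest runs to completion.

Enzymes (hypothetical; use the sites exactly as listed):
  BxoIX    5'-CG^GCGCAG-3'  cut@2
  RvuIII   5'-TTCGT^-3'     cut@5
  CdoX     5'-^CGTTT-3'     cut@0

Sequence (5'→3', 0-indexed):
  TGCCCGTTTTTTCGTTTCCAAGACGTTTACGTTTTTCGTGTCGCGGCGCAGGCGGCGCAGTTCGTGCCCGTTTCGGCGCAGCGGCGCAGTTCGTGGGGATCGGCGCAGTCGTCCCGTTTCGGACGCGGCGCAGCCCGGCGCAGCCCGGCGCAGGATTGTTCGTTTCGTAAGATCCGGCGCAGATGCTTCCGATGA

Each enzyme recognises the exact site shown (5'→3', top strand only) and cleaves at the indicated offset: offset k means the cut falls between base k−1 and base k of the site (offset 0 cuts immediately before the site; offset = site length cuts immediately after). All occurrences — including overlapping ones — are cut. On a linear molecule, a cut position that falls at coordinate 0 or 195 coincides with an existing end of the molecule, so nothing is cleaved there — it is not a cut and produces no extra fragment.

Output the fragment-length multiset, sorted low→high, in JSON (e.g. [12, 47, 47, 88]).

Per-enzyme occurrences:
  BxoIX (CGGCGCAG, off=2): starts [43, 52, 73, 81, 100, 125, 135, 145, 174] → cuts [45, 54, 75, 83, 102, 127, 137, 147, 176]
  RvuIII (TTCGT, off=5): starts [10, 34, 60, 89, 158, 163] → cuts [15, 39, 65, 94, 163, 168]
  CdoX (CGTTT, off=0): starts [4, 12, 23, 29, 68, 114, 160] → cuts [4, 12, 23, 29, 68, 114, 160]

All cut coordinates (distinct, sorted): [4, 12, 15, 23, 29, 39, 45, 54, 65, 68, 75, 83, 94, 102, 114, 127, 137, 147, 160, 163, 168, 176]

Fragments:
  [0,4): 4 bp
  [4,12): 8 bp
  [12,15): 3 bp
  [15,23): 8 bp
  [23,29): 6 bp
  [29,39): 10 bp
  [39,45): 6 bp
  [45,54): 9 bp
  [54,65): 11 bp
  [65,68): 3 bp
  [68,75): 7 bp
  [75,83): 8 bp
  [83,94): 11 bp
  [94,102): 8 bp
  [102,114): 12 bp
  [114,127): 13 bp
  [127,137): 10 bp
  [137,147): 10 bp
  [147,160): 13 bp
  [160,163): 3 bp
  [163,168): 5 bp
  [168,176): 8 bp
  [176,195): 19 bp

[3,3,3,4,5,6,6,7,8,8,8,8,8,9,10,10,10,11,11,12,13,13,19]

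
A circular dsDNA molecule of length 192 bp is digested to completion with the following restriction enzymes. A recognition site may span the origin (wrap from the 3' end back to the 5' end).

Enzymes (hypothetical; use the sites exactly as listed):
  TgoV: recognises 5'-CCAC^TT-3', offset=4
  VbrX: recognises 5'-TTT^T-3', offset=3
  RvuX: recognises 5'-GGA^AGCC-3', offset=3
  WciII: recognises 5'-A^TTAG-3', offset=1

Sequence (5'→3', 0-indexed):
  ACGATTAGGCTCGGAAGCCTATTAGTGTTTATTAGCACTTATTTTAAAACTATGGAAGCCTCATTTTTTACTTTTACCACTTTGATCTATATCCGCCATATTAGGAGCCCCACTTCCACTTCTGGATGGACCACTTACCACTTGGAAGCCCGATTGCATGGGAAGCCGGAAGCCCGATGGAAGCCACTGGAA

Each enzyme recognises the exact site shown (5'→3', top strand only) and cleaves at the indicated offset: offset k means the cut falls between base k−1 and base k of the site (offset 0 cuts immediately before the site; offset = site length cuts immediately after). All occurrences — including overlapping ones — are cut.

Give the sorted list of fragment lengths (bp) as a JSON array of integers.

[1,1,5,6,6,6,6,7,7,10,10,11,11,12,13,13,15,15,17,20]

Per-enzyme occurrences:
  TgoV CCACTT/4: at [76, 109, 115, 130, 137] ⇒ [80, 113, 119, 134, 141]
  VbrX TTTT/3: at [41, 63, 64, 65, 71] ⇒ [44, 66, 67, 68, 74]
  RvuX GGAAGCC/3: at [12, 53, 143, 160, 167, 178] ⇒ [15, 56, 146, 163, 170, 181]
  WciII ATTAG/1: at [3, 20, 30, 99] ⇒ [4, 21, 31, 100]

Pooled cuts: [4, 15, 21, 31, 44, 56, 66, 67, 68, 74, 80, 100, 113, 119, 134, 141, 146, 163, 170, 181]

Fragment lengths:
  4→15: 11 bp
  15→21: 6 bp
  21→31: 10 bp
  31→44: 13 bp
  44→56: 12 bp
  56→66: 10 bp
  66→67: 1 bp
  67→68: 1 bp
  68→74: 6 bp
  74→80: 6 bp
  80→100: 20 bp
  100→113: 13 bp
  113→119: 6 bp
  119→134: 15 bp
  134→141: 7 bp
  141→146: 5 bp
  146→163: 17 bp
  163→170: 7 bp
  170→181: 11 bp
  181→4 (wrap): 192-181+4 = 15 bp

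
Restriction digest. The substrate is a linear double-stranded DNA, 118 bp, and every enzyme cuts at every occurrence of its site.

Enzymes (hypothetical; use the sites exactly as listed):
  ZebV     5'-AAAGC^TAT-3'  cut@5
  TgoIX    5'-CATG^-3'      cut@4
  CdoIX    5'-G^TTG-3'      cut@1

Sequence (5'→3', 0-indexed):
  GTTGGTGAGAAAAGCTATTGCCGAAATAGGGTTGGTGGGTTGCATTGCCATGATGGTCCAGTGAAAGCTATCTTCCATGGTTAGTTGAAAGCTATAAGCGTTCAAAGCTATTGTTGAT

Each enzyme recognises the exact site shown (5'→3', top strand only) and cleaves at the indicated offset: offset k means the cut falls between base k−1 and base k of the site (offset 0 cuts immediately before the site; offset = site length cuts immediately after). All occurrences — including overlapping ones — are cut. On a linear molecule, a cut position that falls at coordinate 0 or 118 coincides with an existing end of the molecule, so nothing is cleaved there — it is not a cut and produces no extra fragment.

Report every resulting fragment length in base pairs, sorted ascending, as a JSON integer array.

Scan for sites:
  ZebV AAAGCTAT/5: at [10, 63, 87, 103] ⇒ [15, 68, 92, 108]
  TgoIX CATG/4: at [48, 75] ⇒ [52, 79]
  CdoIX GTTG/1: at [0, 30, 38, 83, 112] ⇒ [1, 31, 39, 84, 113]

Pooled cuts: [1, 15, 31, 39, 52, 68, 79, 84, 92, 108, 113]

Fragments:
  [0,1): 1 bp
  [1,15): 14 bp
  [15,31): 16 bp
  [31,39): 8 bp
  [39,52): 13 bp
  [52,68): 16 bp
  [68,79): 11 bp
  [79,84): 5 bp
  [84,92): 8 bp
  [92,108): 16 bp
  [108,113): 5 bp
  [113,118): 5 bp

[1,5,5,5,8,8,11,13,14,16,16,16]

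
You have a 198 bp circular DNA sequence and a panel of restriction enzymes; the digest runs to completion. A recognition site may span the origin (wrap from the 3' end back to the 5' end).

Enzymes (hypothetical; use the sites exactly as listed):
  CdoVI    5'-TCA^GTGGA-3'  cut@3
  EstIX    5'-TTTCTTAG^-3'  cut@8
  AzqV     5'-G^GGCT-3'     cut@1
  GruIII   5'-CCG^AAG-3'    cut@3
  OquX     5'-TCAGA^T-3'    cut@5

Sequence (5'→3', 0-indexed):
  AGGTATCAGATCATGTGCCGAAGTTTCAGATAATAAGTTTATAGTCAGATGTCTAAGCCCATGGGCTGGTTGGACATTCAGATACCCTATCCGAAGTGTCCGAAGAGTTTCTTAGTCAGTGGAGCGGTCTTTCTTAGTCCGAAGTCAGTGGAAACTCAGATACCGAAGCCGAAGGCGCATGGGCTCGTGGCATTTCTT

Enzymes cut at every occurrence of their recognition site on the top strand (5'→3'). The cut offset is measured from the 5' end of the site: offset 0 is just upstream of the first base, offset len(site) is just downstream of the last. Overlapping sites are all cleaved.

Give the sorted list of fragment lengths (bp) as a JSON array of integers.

Per-enzyme occurrences:
  CdoVI TCAGTGGA/3: at [115, 144] ⇒ [118, 147]
  EstIX TTTCTTAG/8: at [107, 129, 192] ⇒ [2, 115, 137]
  AzqV GGGCT/1: at [62, 180] ⇒ [63, 181]
  GruIII CCGAAG/3: at [17, 90, 99, 138, 162, 168] ⇒ [20, 93, 102, 141, 165, 171]
  OquX TCAGAT/5: at [5, 25, 44, 77, 155] ⇒ [10, 30, 49, 82, 160]

Pooled cuts: [2, 10, 20, 30, 49, 63, 82, 93, 102, 115, 118, 137, 141, 147, 160, 165, 171, 181]

Fragments:
  2→10: 8 bp
  10→20: 10 bp
  20→30: 10 bp
  30→49: 19 bp
  49→63: 14 bp
  63→82: 19 bp
  82→93: 11 bp
  93→102: 9 bp
  102→115: 13 bp
  115→118: 3 bp
  118→137: 19 bp
  137→141: 4 bp
  141→147: 6 bp
  147→160: 13 bp
  160→165: 5 bp
  165→171: 6 bp
  171→181: 10 bp
  181→2 (wrap): 198-181+2 = 19 bp

[3,4,5,6,6,8,9,10,10,10,11,13,13,14,19,19,19,19]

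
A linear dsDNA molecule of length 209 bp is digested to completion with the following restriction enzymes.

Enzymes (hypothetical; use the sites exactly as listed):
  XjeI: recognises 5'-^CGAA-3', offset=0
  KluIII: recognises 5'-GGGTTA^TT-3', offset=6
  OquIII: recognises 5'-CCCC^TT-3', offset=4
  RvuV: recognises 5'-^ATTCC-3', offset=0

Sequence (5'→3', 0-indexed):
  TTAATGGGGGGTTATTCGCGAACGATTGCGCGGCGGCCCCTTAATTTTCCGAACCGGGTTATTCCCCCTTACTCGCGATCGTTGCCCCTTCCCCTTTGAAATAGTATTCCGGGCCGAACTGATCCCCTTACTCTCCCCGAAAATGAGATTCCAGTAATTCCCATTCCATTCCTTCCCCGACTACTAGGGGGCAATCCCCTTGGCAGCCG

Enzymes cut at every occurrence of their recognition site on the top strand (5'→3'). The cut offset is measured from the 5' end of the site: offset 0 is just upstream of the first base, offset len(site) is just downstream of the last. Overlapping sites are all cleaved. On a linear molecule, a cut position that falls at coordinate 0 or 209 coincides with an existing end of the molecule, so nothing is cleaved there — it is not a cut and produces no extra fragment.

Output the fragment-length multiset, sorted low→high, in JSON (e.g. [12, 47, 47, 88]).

[1,4,5,6,6,7,9,9,9,10,10,10,11,11,13,14,20,22,32]

Site scan:
  XjeI (CGAA, off=0): starts [18, 49, 114, 137] → cuts [18, 49, 114, 137]
  KluIII (GGGTTATT, off=6): starts [8, 55] → cuts [14, 61]
  OquIII (CCCCTT, off=4): starts [36, 64, 84, 90, 123, 195] → cuts [40, 68, 88, 94, 127, 199]
  RvuV (ATTCC, off=0): starts [60, 105, 147, 156, 162, 167] → cuts [60, 105, 147, 156, 162, 167]

Pooled cuts: [14, 18, 40, 49, 60, 61, 68, 88, 94, 105, 114, 127, 137, 147, 156, 162, 167, 199]

Fragment lengths:
  [0,14): 14 bp
  [14,18): 4 bp
  [18,40): 22 bp
  [40,49): 9 bp
  [49,60): 11 bp
  [60,61): 1 bp
  [61,68): 7 bp
  [68,88): 20 bp
  [88,94): 6 bp
  [94,105): 11 bp
  [105,114): 9 bp
  [114,127): 13 bp
  [127,137): 10 bp
  [137,147): 10 bp
  [147,156): 9 bp
  [156,162): 6 bp
  [162,167): 5 bp
  [167,199): 32 bp
  [199,209): 10 bp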